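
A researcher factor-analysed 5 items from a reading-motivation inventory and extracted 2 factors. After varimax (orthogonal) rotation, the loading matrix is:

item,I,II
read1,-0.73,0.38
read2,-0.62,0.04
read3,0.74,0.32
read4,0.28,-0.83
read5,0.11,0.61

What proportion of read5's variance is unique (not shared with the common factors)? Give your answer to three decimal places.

h² = 0.11² + 0.61² = 0.0121 + 0.3721 = 0.3842
Uniqueness u² = 1 − h² = 1 − 0.3842 = 0.6158

0.616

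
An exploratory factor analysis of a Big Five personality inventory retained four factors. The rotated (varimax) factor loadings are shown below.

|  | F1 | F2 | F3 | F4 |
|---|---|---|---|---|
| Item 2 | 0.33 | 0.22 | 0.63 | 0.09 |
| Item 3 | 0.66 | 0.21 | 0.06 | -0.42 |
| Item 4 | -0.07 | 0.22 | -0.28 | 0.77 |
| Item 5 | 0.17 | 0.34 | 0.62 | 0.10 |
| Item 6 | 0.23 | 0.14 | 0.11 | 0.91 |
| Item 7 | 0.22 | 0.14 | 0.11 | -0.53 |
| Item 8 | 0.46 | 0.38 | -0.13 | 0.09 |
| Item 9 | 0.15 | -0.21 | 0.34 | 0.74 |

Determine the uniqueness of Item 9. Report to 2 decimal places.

h² = 0.15² + (-0.21)² + 0.34² + 0.74² = 0.0225 + 0.0441 + 0.1156 + 0.5476 = 0.7298
Uniqueness u² = 1 − h² = 1 − 0.7298 = 0.2702

0.27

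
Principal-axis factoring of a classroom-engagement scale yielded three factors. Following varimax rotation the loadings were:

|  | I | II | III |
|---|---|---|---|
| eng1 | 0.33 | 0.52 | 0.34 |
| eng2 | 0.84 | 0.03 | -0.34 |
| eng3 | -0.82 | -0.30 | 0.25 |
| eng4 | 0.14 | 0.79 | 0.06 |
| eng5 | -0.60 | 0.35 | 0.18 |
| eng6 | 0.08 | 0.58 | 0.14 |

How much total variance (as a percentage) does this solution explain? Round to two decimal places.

SS loadings by factor: 1.8729, 1.4443, 0.3493; total = 3.6665.
Total variance with 6 standardized items is 6, so the solution explains 3.6665/6 = 0.6111 = 61.11%.

61.11%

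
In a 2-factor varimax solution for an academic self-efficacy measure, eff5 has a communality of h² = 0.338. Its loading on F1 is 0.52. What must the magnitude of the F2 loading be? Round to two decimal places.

0.26

Under orthogonal rotation h² = Σλ², so λ_F2² = h² − (0.2704) = 0.338 − 0.2704 = 0.0676.
|λ| = √0.0676 = 0.2600.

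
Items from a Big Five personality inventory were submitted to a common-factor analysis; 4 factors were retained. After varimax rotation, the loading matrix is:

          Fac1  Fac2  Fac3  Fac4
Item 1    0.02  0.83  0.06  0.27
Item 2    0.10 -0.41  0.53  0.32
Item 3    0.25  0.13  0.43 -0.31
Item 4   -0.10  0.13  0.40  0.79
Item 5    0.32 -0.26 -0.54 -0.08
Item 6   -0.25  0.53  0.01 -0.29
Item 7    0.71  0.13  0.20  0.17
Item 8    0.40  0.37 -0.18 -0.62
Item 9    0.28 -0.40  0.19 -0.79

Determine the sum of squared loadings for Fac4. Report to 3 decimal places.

2.023

SS loadings for Fac4 = 0.27² + 0.32² + (-0.31)² + 0.79² + (-0.08)² + (-0.29)² + 0.17² + (-0.62)² + (-0.79)² = 0.0729 + 0.1024 + 0.0961 + 0.6241 + 0.0064 + 0.0841 + 0.0289 + 0.3844 + 0.6241 = 2.0234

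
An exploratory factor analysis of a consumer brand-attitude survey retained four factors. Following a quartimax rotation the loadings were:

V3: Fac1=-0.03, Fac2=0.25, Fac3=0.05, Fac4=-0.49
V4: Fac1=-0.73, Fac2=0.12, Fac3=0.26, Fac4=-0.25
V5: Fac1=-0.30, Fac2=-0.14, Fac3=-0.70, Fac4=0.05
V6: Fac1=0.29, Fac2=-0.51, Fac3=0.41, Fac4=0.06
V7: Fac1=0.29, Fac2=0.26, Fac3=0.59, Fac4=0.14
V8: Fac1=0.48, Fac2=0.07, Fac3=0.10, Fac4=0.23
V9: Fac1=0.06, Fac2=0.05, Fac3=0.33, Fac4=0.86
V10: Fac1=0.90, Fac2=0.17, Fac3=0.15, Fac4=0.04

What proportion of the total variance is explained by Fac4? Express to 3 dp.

0.140

SS loadings for Fac4 = (-0.49)² + (-0.25)² + 0.05² + 0.06² + 0.14² + 0.23² + 0.86² + 0.04² = 1.1224
Proportion of variance = 1.1224 / 8 = 0.1403.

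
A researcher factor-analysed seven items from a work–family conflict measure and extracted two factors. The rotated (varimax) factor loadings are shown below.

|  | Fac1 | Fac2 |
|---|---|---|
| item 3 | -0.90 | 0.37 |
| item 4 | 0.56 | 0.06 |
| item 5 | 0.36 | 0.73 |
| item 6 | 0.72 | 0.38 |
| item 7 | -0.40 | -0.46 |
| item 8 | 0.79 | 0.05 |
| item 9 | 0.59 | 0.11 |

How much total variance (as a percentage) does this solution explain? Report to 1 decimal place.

56.4%

SS loadings by factor: 2.9038, 1.0440; total = 3.9478.
Total variance with 7 standardized items is 7, so the solution explains 3.9478/7 = 0.5640 = 56.40%.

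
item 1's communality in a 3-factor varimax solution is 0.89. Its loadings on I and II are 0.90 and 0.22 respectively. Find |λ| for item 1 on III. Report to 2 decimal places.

0.18

Under orthogonal rotation h² = Σλ², so λ_III² = h² − (0.8584) = 0.89 − 0.8584 = 0.0316.
|λ| = √0.0316 = 0.1778.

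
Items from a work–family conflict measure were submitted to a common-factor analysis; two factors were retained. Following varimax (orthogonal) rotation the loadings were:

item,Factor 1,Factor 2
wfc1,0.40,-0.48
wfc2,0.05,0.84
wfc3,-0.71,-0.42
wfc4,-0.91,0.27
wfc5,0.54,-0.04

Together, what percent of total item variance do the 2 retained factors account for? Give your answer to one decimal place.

Communalities: 0.3904, 0.7081, 0.6805, 0.9010, 0.2932; Σh² = 2.9732.
Total variance with 5 standardized items is 5, so the solution explains 2.9732/5 = 0.5946 = 59.46%.

59.5%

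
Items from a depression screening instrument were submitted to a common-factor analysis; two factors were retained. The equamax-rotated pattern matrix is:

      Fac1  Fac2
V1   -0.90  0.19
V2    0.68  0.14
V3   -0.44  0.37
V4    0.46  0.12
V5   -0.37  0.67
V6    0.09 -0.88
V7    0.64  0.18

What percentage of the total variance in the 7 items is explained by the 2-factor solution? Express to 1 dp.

52.8%

SS loadings by factor: 2.2322, 1.4627; total = 3.6949.
Total variance with 7 standardized items is 7, so the solution explains 3.6949/7 = 0.5278 = 52.78%.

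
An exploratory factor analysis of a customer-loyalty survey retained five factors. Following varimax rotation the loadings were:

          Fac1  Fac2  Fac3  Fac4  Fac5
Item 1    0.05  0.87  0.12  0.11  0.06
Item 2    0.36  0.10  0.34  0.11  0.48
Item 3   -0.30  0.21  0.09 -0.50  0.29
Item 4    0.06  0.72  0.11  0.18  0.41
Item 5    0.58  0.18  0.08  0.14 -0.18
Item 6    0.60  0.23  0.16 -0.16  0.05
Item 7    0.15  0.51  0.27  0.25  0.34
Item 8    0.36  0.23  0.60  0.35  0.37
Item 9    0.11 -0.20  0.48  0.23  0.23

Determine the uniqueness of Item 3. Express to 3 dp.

h² = (-0.30)² + 0.21² + 0.09² + (-0.50)² + 0.29² = 0.0900 + 0.0441 + 0.0081 + 0.2500 + 0.0841 = 0.4763
Uniqueness u² = 1 − h² = 1 − 0.4763 = 0.5237

0.524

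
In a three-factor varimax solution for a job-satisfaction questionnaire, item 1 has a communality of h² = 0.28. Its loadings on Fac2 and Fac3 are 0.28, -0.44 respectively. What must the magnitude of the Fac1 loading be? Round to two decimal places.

Under orthogonal rotation h² = Σλ², so λ_Fac1² = h² − (0.2720) = 0.28 − 0.2720 = 0.0080.
|λ| = √0.0080 = 0.0894.

0.09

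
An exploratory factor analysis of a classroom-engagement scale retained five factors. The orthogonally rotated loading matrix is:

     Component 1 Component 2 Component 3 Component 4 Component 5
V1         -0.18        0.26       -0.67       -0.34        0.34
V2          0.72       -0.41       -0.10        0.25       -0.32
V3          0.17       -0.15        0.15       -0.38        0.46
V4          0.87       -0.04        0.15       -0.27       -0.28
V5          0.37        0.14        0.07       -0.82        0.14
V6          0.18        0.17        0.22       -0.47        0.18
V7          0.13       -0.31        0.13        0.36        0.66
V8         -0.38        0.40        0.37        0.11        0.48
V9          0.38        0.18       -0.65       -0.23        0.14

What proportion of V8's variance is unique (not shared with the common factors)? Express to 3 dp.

0.316

h² = (-0.38)² + 0.40² + 0.37² + 0.11² + 0.48² = 0.1444 + 0.1600 + 0.1369 + 0.0121 + 0.2304 = 0.6838
Uniqueness u² = 1 − h² = 1 − 0.6838 = 0.3162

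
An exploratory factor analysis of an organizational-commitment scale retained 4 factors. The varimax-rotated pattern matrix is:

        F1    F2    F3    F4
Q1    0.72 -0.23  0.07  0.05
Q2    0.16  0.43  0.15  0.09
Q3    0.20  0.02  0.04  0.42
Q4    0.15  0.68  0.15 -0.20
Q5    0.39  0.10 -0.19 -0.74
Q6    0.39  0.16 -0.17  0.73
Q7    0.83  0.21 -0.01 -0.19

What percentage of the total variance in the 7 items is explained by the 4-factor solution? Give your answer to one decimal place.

SS loadings by factor: 1.5996, 0.7803, 0.1166, 1.3436; total = 3.8401.
Total variance with 7 standardized items is 7, so the solution explains 3.8401/7 = 0.5486 = 54.86%.

54.9%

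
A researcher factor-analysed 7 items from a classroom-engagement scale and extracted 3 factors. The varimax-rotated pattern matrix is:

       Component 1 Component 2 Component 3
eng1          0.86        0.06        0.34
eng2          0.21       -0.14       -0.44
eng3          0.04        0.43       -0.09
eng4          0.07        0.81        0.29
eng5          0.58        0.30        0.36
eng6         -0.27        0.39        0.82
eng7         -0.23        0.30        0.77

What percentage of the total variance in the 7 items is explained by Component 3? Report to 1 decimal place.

25.7%

SS loadings for Component 3 = 0.34² + (-0.44)² + (-0.09)² + 0.29² + 0.36² + 0.82² + 0.77² = 1.7963
With 7 standardized items, total variance = 7. Proportion = 1.7963/7 = 0.2566 → 25.66%.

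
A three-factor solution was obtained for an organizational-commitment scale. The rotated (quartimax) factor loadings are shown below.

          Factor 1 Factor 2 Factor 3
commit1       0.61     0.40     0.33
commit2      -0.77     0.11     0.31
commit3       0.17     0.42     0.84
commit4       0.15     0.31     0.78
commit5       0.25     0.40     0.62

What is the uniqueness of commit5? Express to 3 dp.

0.393

h² = 0.25² + 0.40² + 0.62² = 0.0625 + 0.1600 + 0.3844 = 0.6069
Uniqueness u² = 1 − h² = 1 − 0.6069 = 0.3931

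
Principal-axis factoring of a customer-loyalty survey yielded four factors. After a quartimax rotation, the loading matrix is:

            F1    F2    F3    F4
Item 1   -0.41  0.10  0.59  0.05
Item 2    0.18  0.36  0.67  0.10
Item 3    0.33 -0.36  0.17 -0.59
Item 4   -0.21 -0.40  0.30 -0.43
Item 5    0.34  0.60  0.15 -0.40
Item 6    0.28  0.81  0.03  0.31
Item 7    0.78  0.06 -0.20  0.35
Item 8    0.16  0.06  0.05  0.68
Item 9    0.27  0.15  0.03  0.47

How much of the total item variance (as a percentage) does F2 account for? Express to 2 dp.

16.39%

SS loadings for F2 = 0.10² + 0.36² + (-0.36)² + (-0.40)² + 0.60² + 0.81² + 0.06² + 0.06² + 0.15² = 1.4750
With 9 standardized items, total variance = 9. Proportion = 1.4750/9 = 0.1639 → 16.39%.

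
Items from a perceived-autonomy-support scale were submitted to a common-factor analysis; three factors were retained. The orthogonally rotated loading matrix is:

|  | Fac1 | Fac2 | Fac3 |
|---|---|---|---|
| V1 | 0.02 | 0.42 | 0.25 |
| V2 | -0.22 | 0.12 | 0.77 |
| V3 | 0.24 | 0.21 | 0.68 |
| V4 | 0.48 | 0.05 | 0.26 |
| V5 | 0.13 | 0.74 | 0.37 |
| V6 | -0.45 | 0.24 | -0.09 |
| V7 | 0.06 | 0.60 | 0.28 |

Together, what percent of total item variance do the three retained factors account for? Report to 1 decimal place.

SS loadings by factor: 0.5598, 1.2026, 1.4088; total = 3.1712.
Total variance with 7 standardized items is 7, so the solution explains 3.1712/7 = 0.4530 = 45.30%.

45.3%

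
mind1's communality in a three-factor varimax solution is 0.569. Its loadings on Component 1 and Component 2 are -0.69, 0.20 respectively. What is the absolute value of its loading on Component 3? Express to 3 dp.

0.230

Under orthogonal rotation h² = Σλ², so λ_Component 3² = h² − (0.5161) = 0.569 − 0.5161 = 0.0529.
|λ| = √0.0529 = 0.2300.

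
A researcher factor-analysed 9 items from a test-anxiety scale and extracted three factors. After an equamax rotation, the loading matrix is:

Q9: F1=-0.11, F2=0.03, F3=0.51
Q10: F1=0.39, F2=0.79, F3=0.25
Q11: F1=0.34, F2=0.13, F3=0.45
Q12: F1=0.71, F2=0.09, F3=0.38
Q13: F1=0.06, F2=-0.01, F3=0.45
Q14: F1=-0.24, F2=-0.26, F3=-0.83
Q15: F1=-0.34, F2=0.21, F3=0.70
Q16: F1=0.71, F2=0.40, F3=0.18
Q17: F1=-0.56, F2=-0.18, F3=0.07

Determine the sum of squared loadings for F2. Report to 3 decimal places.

0.954

SS loadings for F2 = 0.03² + 0.79² + 0.13² + 0.09² + (-0.01)² + (-0.26)² + 0.21² + 0.40² + (-0.18)² = 0.0009 + 0.6241 + 0.0169 + 0.0081 + 0.0001 + 0.0676 + 0.0441 + 0.1600 + 0.0324 = 0.9542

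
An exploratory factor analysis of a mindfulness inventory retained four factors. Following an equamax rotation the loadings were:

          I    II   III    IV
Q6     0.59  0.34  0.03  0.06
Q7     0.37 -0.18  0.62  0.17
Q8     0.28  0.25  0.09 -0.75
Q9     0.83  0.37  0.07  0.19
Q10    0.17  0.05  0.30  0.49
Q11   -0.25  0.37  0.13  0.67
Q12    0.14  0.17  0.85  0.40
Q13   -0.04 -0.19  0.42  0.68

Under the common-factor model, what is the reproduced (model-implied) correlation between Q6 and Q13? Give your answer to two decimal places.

-0.03

r̂ = Σ λ_i·λ_j across factors = (0.59)(-0.04) + (0.34)(-0.19) + (0.03)(0.42) + (0.06)(0.68)
  = -0.0236 -0.0646 +0.0126 +0.0408 = -0.0348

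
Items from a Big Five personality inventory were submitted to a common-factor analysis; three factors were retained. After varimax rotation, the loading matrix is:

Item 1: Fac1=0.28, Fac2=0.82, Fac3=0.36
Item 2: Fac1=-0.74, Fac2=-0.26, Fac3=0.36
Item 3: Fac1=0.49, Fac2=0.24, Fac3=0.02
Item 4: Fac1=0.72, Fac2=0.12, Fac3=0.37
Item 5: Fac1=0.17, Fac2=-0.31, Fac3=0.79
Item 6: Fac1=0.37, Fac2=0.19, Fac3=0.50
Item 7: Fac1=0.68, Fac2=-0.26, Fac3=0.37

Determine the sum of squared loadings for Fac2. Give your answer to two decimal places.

1.01

SS loadings for Fac2 = 0.82² + (-0.26)² + 0.24² + 0.12² + (-0.31)² + 0.19² + (-0.26)² = 0.6724 + 0.0676 + 0.0576 + 0.0144 + 0.0961 + 0.0361 + 0.0676 = 1.0118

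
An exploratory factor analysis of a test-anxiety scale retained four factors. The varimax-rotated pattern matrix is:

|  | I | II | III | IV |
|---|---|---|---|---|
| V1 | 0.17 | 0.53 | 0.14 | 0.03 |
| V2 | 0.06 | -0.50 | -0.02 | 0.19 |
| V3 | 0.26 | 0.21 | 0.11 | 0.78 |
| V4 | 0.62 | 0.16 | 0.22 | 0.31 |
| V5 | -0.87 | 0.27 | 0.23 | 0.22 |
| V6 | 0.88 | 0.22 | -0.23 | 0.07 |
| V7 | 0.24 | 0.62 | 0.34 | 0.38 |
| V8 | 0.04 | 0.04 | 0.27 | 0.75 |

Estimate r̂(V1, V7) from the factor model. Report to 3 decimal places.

r̂ = Σ λ_i·λ_j across factors = (0.17)(0.24) + (0.53)(0.62) + (0.14)(0.34) + (0.03)(0.38)
  = +0.0408 +0.3286 +0.0476 +0.0114 = 0.4284

0.428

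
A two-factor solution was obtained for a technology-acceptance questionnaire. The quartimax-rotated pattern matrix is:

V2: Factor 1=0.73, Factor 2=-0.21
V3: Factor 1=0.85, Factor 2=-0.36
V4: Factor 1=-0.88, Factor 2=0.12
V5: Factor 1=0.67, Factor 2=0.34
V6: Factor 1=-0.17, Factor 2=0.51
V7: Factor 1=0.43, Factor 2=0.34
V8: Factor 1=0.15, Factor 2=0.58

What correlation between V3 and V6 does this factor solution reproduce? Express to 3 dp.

-0.328

r̂ = Σ λ_i·λ_j across factors = (0.85)(-0.17) + (-0.36)(0.51)
  = -0.1445 -0.1836 = -0.3281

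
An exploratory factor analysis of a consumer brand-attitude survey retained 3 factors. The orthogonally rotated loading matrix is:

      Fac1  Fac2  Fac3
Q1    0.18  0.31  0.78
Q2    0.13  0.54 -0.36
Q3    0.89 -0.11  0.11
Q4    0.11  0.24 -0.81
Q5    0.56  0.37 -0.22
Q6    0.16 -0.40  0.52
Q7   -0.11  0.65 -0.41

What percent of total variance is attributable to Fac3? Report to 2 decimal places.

SS loadings for Fac3 = 0.78² + (-0.36)² + 0.11² + (-0.81)² + (-0.22)² + 0.52² + (-0.41)² = 1.8931
With 7 standardized items, total variance = 7. Proportion = 1.8931/7 = 0.2704 → 27.04%.

27.04%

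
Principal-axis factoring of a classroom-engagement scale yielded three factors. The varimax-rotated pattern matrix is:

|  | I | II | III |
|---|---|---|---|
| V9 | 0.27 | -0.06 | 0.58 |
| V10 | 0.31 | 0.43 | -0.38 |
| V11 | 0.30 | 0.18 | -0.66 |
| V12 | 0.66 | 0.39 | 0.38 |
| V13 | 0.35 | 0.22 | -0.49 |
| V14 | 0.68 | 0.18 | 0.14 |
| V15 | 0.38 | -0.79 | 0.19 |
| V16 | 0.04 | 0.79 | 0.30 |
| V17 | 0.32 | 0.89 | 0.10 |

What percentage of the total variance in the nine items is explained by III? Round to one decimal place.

SS loadings for III = 0.58² + (-0.38)² + (-0.66)² + 0.38² + (-0.49)² + 0.14² + 0.19² + 0.30² + 0.10² = 1.4566
With 9 standardized items, total variance = 9. Proportion = 1.4566/9 = 0.1618 → 16.18%.

16.2%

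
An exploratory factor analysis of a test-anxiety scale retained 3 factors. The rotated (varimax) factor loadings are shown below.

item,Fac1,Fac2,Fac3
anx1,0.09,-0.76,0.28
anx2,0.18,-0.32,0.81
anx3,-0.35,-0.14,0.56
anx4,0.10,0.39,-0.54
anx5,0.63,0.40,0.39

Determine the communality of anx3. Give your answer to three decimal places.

h² = (-0.35)² + (-0.14)² + 0.56² = 0.1225 + 0.0196 + 0.3136 = 0.4557

0.456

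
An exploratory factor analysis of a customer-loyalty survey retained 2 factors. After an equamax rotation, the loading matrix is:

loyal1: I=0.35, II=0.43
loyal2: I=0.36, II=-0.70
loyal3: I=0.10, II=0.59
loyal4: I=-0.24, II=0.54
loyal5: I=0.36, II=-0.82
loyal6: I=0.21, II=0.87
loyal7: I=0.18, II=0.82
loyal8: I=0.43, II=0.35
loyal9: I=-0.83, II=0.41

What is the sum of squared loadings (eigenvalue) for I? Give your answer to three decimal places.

1.400

SS loadings for I = 0.35² + 0.36² + 0.10² + (-0.24)² + 0.36² + 0.21² + 0.18² + 0.43² + (-0.83)² = 0.1225 + 0.1296 + 0.0100 + 0.0576 + 0.1296 + 0.0441 + 0.0324 + 0.1849 + 0.6889 = 1.3996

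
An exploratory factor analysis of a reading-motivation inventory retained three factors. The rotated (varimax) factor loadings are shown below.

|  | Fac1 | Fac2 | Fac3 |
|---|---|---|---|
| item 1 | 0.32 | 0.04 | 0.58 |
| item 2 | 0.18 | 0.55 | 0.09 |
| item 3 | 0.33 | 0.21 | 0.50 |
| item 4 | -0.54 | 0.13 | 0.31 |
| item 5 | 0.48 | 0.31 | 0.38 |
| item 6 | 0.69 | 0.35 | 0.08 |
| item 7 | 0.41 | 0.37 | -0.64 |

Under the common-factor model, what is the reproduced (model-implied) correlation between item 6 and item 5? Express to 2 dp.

r̂ = Σ λ_i·λ_j across factors = (0.69)(0.48) + (0.35)(0.31) + (0.08)(0.38)
  = +0.3312 +0.1085 +0.0304 = 0.4701

0.47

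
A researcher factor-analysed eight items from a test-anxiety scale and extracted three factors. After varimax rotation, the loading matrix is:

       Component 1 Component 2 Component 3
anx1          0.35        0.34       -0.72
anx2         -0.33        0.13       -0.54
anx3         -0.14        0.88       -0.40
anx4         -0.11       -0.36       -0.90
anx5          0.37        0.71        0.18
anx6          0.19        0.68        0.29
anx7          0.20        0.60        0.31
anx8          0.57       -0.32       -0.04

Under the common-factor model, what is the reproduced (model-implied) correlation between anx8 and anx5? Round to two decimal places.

r̂ = Σ λ_i·λ_j across factors = (0.57)(0.37) + (-0.32)(0.71) + (-0.04)(0.18)
  = +0.2109 -0.2272 -0.0072 = -0.0235

-0.02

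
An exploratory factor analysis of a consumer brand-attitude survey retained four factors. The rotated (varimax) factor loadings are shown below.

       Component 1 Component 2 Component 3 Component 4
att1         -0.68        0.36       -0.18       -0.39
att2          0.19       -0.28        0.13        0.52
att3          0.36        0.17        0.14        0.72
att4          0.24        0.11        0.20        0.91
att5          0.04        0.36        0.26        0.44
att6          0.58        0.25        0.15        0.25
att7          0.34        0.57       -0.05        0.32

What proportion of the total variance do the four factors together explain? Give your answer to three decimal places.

Communalities: 0.7765, 0.4018, 0.6965, 0.9378, 0.3924, 0.4839, 0.5454; Σh² = 4.2343.
Total variance with 7 standardized items is 7, so the solution explains 4.2343/7 = 0.6049.

0.605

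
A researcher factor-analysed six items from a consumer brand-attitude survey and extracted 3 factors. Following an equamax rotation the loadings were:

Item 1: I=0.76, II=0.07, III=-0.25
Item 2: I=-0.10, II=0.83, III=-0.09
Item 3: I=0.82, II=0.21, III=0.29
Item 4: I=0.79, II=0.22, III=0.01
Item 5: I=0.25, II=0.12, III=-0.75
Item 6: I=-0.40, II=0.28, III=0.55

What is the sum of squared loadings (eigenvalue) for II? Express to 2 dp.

0.88

SS loadings for II = 0.07² + 0.83² + 0.21² + 0.22² + 0.12² + 0.28² = 0.0049 + 0.6889 + 0.0441 + 0.0484 + 0.0144 + 0.0784 = 0.8791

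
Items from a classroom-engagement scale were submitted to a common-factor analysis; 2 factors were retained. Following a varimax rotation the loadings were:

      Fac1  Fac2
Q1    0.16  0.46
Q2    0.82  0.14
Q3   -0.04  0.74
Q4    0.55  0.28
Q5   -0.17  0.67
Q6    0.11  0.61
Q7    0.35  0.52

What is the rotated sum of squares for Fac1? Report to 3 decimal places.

1.166

SS loadings for Fac1 = 0.16² + 0.82² + (-0.04)² + 0.55² + (-0.17)² + 0.11² + 0.35² = 0.0256 + 0.6724 + 0.0016 + 0.3025 + 0.0289 + 0.0121 + 0.1225 = 1.1656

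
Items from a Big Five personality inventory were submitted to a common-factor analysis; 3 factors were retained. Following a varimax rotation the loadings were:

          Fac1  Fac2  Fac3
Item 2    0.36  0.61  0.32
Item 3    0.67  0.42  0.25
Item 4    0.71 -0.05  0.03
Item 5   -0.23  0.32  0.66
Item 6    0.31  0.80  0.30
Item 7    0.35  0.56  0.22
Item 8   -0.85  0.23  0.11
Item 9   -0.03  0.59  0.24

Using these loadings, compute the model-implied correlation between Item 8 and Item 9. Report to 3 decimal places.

r̂ = Σ λ_i·λ_j across factors = (-0.85)(-0.03) + (0.23)(0.59) + (0.11)(0.24)
  = +0.0255 +0.1357 +0.0264 = 0.1876

0.188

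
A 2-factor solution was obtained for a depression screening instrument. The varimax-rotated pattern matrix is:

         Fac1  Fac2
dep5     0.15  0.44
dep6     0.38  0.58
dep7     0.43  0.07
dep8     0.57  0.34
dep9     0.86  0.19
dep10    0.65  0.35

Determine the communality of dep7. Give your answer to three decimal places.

h² = 0.43² + 0.07² = 0.1849 + 0.0049 = 0.1898

0.190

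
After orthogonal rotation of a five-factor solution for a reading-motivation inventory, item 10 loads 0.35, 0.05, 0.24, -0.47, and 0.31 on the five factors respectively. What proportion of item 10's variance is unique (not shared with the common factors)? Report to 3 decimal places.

h² = 0.35² + 0.05² + 0.24² + (-0.47)² + 0.31² = 0.1225 + 0.0025 + 0.0576 + 0.2209 + 0.0961 = 0.4996
Uniqueness u² = 1 − h² = 1 − 0.4996 = 0.5004

0.500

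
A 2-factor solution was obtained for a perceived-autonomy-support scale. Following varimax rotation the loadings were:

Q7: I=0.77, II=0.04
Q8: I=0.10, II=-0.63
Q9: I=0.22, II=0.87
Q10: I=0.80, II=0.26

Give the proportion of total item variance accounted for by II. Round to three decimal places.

0.306

SS loadings for II = 0.04² + (-0.63)² + 0.87² + 0.26² = 1.2230
Proportion of variance = 1.2230 / 4 = 0.3058.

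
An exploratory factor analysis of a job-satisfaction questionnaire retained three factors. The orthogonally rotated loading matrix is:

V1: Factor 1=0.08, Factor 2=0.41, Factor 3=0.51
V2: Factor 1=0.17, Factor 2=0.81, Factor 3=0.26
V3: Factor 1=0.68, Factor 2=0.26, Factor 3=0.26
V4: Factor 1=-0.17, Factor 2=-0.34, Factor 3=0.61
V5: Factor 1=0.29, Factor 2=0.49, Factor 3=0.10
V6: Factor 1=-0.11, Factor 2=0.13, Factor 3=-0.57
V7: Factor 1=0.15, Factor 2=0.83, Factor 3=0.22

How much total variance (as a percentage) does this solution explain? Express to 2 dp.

SS loadings by factor: 0.6453, 1.9533, 1.1507; total = 3.7493.
Total variance with 7 standardized items is 7, so the solution explains 3.7493/7 = 0.5356 = 53.56%.

53.56%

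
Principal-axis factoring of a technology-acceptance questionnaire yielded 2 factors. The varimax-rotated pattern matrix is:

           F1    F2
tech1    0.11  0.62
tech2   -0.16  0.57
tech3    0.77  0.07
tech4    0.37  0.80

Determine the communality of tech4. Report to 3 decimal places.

0.777

h² = 0.37² + 0.80² = 0.1369 + 0.6400 = 0.7769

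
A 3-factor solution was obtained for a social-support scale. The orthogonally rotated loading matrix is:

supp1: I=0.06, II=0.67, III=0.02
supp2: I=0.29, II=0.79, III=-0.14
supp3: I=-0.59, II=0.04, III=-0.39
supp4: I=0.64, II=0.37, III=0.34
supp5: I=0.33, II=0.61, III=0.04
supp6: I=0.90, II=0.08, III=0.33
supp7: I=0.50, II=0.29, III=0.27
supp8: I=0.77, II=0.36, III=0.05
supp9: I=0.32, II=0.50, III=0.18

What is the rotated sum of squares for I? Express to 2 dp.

2.71

SS loadings for I = 0.06² + 0.29² + (-0.59)² + 0.64² + 0.33² + 0.90² + 0.50² + 0.77² + 0.32² = 0.0036 + 0.0841 + 0.3481 + 0.4096 + 0.1089 + 0.8100 + 0.2500 + 0.5929 + 0.1024 = 2.7096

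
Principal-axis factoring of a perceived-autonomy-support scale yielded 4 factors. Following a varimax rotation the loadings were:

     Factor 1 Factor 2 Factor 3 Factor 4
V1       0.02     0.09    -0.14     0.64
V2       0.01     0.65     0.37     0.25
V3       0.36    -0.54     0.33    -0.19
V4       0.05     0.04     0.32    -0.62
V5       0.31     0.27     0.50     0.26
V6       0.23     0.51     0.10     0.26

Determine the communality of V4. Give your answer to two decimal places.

h² = 0.05² + 0.04² + 0.32² + (-0.62)² = 0.0025 + 0.0016 + 0.1024 + 0.3844 = 0.4909

0.49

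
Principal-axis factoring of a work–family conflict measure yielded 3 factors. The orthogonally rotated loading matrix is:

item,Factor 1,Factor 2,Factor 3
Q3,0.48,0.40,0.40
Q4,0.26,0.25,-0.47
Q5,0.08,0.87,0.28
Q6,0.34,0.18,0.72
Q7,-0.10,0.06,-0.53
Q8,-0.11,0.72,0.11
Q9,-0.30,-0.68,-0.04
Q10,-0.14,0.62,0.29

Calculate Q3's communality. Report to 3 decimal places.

h² = 0.48² + 0.40² + 0.40² = 0.2304 + 0.1600 + 0.1600 = 0.5504

0.550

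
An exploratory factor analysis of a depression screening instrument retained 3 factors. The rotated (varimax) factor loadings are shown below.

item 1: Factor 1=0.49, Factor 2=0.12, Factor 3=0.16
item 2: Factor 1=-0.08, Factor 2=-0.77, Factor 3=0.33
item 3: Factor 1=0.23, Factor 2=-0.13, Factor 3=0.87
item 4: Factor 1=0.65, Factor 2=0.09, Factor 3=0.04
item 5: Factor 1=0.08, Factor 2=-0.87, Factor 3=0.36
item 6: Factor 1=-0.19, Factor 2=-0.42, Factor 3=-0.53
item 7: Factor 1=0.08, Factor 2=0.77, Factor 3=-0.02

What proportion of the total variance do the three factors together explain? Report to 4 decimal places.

0.6047

Communalities: 0.2801, 0.7082, 0.8267, 0.4322, 0.8929, 0.4934, 0.5997; Σh² = 4.2332.
Total variance with 7 standardized items is 7, so the solution explains 4.2332/7 = 0.6047.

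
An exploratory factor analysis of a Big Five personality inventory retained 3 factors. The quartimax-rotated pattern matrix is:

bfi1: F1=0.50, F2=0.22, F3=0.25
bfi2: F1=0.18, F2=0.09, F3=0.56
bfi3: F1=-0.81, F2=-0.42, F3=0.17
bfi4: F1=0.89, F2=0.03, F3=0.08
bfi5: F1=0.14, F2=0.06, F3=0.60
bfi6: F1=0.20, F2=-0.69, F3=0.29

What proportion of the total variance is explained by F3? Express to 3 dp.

SS loadings for F3 = 0.25² + 0.56² + 0.17² + 0.08² + 0.60² + 0.29² = 0.8555
Proportion of variance = 0.8555 / 6 = 0.1426.

0.143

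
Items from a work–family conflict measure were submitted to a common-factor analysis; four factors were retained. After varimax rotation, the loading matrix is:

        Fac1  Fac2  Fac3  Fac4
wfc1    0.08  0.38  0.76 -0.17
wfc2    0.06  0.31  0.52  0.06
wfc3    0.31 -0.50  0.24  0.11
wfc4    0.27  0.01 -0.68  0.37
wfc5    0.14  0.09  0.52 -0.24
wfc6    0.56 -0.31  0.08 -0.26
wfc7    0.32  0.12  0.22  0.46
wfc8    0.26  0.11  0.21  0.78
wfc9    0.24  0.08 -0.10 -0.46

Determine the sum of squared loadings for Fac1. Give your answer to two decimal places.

SS loadings for Fac1 = 0.08² + 0.06² + 0.31² + 0.27² + 0.14² + 0.56² + 0.32² + 0.26² + 0.24² = 0.0064 + 0.0036 + 0.0961 + 0.0729 + 0.0196 + 0.3136 + 0.1024 + 0.0676 + 0.0576 = 0.7398

0.74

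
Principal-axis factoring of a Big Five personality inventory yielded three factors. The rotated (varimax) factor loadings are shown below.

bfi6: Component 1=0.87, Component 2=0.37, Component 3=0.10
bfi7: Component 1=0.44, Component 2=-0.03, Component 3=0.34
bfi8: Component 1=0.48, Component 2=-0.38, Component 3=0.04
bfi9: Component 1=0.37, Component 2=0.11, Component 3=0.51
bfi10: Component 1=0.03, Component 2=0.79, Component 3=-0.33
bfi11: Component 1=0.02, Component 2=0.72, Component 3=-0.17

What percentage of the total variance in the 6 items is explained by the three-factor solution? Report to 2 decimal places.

54.68%

Communalities: 0.9038, 0.3101, 0.3764, 0.4091, 0.7339, 0.5477; Σh² = 3.2810.
Total variance with 6 standardized items is 6, so the solution explains 3.2810/6 = 0.5468 = 54.68%.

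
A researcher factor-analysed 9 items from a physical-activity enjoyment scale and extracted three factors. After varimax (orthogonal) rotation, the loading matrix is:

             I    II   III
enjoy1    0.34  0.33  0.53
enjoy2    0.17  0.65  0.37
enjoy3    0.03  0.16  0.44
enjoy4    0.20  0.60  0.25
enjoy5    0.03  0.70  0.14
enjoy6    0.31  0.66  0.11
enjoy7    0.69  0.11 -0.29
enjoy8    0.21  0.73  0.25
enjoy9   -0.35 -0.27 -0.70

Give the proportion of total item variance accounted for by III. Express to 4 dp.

0.1491

SS loadings for III = 0.53² + 0.37² + 0.44² + 0.25² + 0.14² + 0.11² + (-0.29)² + 0.25² + (-0.70)² = 1.3422
Proportion of variance = 1.3422 / 9 = 0.1491.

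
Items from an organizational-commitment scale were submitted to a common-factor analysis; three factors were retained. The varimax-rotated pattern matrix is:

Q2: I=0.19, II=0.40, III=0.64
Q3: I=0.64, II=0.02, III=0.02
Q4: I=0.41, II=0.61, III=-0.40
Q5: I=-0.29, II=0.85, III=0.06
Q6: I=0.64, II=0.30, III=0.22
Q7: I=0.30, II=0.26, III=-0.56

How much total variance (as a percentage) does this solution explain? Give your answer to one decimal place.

59.1%

SS loadings by factor: 1.1975, 1.4126, 0.9356; total = 3.5457.
Total variance with 6 standardized items is 6, so the solution explains 3.5457/6 = 0.5909 = 59.09%.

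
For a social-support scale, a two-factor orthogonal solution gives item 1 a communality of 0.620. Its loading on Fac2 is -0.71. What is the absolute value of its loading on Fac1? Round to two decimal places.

0.34

Under orthogonal rotation h² = Σλ², so λ_Fac1² = h² − (0.5041) = 0.620 − 0.5041 = 0.1159.
|λ| = √0.1159 = 0.3404.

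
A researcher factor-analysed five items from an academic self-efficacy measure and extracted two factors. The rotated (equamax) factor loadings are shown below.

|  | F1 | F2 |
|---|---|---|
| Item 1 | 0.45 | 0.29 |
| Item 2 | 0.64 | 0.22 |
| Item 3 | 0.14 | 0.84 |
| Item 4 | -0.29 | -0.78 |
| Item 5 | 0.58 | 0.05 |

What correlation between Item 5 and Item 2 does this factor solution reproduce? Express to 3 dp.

r̂ = Σ λ_i·λ_j across factors = (0.58)(0.64) + (0.05)(0.22)
  = +0.3712 +0.0110 = 0.3822

0.382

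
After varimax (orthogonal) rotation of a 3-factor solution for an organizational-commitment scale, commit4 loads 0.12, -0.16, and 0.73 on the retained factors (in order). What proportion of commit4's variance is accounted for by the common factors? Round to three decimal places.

0.573

h² = 0.12² + (-0.16)² + 0.73² = 0.0144 + 0.0256 + 0.5329 = 0.5729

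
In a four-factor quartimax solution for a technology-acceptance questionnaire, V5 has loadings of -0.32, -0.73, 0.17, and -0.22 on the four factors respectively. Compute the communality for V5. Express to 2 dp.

h² = (-0.32)² + (-0.73)² + 0.17² + (-0.22)² = 0.1024 + 0.5329 + 0.0289 + 0.0484 = 0.7126

0.71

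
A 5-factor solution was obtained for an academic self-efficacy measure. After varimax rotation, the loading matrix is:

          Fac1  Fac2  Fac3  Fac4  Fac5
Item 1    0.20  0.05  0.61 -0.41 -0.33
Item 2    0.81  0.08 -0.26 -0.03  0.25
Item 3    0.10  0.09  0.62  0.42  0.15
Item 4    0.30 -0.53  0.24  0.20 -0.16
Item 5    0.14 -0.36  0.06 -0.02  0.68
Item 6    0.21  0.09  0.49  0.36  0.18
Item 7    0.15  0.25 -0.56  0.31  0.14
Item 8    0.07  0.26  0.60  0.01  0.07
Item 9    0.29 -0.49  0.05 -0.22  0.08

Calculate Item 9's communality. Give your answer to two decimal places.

0.38

h² = 0.29² + (-0.49)² + 0.05² + (-0.22)² + 0.08² = 0.0841 + 0.2401 + 0.0025 + 0.0484 + 0.0064 = 0.3815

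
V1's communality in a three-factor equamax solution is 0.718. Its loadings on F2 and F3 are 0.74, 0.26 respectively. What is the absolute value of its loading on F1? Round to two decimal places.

Under orthogonal rotation h² = Σλ², so λ_F1² = h² − (0.6152) = 0.718 − 0.6152 = 0.1028.
|λ| = √0.1028 = 0.3206.

0.32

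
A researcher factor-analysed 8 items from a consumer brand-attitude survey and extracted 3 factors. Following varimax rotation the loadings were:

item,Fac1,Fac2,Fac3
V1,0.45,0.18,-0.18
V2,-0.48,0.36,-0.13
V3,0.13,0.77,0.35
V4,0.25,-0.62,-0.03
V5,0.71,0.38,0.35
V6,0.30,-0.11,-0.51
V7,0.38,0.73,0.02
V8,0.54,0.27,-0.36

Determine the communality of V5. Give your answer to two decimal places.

h² = 0.71² + 0.38² + 0.35² = 0.5041 + 0.1444 + 0.1225 = 0.7710

0.77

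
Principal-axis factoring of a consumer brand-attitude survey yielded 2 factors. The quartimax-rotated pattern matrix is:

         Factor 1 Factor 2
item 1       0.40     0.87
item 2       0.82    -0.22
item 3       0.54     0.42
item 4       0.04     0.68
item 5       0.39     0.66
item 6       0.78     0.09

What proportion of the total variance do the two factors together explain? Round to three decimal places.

SS loadings by factor: 1.8861, 1.8878; total = 3.7739.
Total variance with 6 standardized items is 6, so the solution explains 3.7739/6 = 0.6290.

0.629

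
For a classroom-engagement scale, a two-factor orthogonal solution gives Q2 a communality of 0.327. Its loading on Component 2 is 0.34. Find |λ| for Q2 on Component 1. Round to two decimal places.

Under orthogonal rotation h² = Σλ², so λ_Component 1² = h² − (0.1156) = 0.327 − 0.1156 = 0.2114.
|λ| = √0.2114 = 0.4598.

0.46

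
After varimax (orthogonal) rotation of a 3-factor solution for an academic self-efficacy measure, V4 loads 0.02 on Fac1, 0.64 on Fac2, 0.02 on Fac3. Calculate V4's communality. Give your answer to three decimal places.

0.410

h² = 0.02² + 0.64² + 0.02² = 0.0004 + 0.4096 + 0.0004 = 0.4104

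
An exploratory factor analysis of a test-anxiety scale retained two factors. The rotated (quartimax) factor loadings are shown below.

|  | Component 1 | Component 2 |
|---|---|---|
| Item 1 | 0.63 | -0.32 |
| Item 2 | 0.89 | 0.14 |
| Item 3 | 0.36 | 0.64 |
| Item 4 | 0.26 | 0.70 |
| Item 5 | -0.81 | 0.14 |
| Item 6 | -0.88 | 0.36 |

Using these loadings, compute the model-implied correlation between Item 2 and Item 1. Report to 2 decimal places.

0.52

r̂ = Σ λ_i·λ_j across factors = (0.89)(0.63) + (0.14)(-0.32)
  = +0.5607 -0.0448 = 0.5159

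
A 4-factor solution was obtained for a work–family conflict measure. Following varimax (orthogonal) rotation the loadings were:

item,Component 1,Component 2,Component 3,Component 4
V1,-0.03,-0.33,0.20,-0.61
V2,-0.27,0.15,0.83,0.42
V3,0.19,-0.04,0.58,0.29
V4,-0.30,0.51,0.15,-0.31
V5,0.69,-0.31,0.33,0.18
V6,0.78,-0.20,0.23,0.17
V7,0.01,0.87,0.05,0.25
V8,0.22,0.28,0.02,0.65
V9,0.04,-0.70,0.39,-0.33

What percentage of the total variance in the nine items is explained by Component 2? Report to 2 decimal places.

SS loadings for Component 2 = (-0.33)² + 0.15² + (-0.04)² + 0.51² + (-0.31)² + (-0.20)² + 0.87² + 0.28² + (-0.70)² = 1.8545
With 9 standardized items, total variance = 9. Proportion = 1.8545/9 = 0.2061 → 20.61%.

20.61%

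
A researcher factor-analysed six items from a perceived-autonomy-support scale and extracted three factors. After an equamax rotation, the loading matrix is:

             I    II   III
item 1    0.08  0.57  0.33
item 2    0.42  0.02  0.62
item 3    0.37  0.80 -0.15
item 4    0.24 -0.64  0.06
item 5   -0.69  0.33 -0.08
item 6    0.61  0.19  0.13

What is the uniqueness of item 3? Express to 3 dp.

h² = 0.37² + 0.80² + (-0.15)² = 0.1369 + 0.6400 + 0.0225 = 0.7994
Uniqueness u² = 1 − h² = 1 − 0.7994 = 0.2006

0.201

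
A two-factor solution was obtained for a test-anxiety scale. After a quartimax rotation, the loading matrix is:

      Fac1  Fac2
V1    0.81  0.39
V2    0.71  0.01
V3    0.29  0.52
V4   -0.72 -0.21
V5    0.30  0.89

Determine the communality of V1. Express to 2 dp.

0.81

h² = 0.81² + 0.39² = 0.6561 + 0.1521 = 0.8082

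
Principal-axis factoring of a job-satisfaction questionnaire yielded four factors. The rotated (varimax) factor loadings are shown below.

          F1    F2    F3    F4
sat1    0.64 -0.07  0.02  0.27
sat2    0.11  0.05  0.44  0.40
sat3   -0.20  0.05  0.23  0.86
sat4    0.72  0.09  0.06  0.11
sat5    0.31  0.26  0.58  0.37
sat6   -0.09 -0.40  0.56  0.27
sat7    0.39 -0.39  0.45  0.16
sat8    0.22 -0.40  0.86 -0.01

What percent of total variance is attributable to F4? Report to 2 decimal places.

SS loadings for F4 = 0.27² + 0.40² + 0.86² + 0.11² + 0.37² + 0.27² + 0.16² + (-0.01)² = 1.2201
With 8 standardized items, total variance = 8. Proportion = 1.2201/8 = 0.1525 → 15.25%.

15.25%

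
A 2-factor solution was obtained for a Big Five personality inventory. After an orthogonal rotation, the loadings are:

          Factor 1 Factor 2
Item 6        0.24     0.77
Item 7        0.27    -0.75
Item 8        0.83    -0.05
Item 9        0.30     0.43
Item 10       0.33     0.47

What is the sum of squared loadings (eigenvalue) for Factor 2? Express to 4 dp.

1.5637

SS loadings for Factor 2 = 0.77² + (-0.75)² + (-0.05)² + 0.43² + 0.47² = 0.5929 + 0.5625 + 0.0025 + 0.1849 + 0.2209 = 1.5637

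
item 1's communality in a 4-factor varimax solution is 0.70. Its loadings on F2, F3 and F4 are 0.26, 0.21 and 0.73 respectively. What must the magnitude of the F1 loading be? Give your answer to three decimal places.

Under orthogonal rotation h² = Σλ², so λ_F1² = h² − (0.6446) = 0.70 − 0.6446 = 0.0554.
|λ| = √0.0554 = 0.2354.

0.235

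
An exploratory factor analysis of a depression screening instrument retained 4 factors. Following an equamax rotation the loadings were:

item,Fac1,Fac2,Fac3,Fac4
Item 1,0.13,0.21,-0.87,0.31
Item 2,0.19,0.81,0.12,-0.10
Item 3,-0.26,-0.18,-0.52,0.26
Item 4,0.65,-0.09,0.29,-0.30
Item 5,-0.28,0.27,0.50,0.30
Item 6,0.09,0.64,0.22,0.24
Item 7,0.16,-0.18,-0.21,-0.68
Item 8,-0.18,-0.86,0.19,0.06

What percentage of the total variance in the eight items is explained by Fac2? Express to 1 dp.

24.9%

SS loadings for Fac2 = 0.21² + 0.81² + (-0.18)² + (-0.09)² + 0.27² + 0.64² + (-0.18)² + (-0.86)² = 1.9952
With 8 standardized items, total variance = 8. Proportion = 1.9952/8 = 0.2494 → 24.94%.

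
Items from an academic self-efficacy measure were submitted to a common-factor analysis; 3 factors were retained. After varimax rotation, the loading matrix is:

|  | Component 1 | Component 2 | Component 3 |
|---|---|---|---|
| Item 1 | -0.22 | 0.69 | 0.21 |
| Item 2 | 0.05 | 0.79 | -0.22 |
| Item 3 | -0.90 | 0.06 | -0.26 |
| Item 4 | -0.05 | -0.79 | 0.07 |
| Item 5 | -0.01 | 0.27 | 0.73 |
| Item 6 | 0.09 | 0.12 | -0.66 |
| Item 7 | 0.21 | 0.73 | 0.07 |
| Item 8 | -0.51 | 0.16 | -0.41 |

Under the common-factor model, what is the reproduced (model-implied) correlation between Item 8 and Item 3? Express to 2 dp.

0.58

r̂ = Σ λ_i·λ_j across factors = (-0.51)(-0.90) + (0.16)(0.06) + (-0.41)(-0.26)
  = +0.4590 +0.0096 +0.1066 = 0.5752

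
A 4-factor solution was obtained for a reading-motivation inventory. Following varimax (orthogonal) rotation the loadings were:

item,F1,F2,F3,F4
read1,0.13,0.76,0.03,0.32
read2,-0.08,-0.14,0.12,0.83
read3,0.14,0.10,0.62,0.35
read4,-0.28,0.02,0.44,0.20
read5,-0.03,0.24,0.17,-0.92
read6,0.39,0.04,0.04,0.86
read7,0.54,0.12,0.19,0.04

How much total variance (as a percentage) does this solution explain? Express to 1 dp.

SS loadings by factor: 0.5659, 0.6812, 0.6599, 2.5414; total = 4.4484.
Total variance with 7 standardized items is 7, so the solution explains 4.4484/7 = 0.6355 = 63.55%.

63.5%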